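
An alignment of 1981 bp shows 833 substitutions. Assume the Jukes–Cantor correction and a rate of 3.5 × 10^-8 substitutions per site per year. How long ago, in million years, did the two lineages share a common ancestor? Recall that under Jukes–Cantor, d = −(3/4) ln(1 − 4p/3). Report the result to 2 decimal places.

8.81

p = 833/1981 ≈ 0.420495.
d = −(3/4) ln(1 − 4p/3) = −0.75 ln(1 − 0.56066) = −0.75 ln(0.43934)
  = −0.75 × (-0.822482) = 0.616862 substitutions/site.
Under a molecular clock d = 2μt, so t = d/(2μ) = 0.616862 / (2 × 3.5 × 10^-8) = 8.81 million years.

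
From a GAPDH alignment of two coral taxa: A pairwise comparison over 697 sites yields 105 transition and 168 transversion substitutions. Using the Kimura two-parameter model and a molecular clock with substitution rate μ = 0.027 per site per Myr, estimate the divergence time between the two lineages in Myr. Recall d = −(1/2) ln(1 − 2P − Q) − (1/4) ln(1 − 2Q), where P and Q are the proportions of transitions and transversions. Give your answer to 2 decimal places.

P = 105/697 ≈ 0.150646 and Q = 168/697 ≈ 0.241033.
Under the Kimura two-parameter model, d = −½ ln(1 − 2P − Q) − ¼ ln(1 − 2Q).
1 − 2P − Q = 0.457675, giving −½ ln(0.457675) = 0.390798.
1 − 2Q = 0.517934, giving −¼ ln(0.517934) = 0.164477.
d = 0.390798 + 0.164477 = 0.555275.
Under a molecular clock d = 2μt, so t = d/(2μ) = 0.555275 / (2 × 0.027) = 10.28 Myr.

10.28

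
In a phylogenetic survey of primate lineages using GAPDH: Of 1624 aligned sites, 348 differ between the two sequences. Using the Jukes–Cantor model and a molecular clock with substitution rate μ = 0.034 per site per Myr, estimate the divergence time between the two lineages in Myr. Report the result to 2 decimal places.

p = 348/1624 ≈ 0.214286.
d = −(3/4) ln(1 − 4p/3) = −0.75 ln(1 − 0.285715) = −0.75 ln(0.714285)
  = −0.75 × (-0.336473) = 0.252355 substitutions/site.
Under a molecular clock d = 2μt, so t = d/(2μ) = 0.252355 / (2 × 0.034) = 3.71 Myr.

3.71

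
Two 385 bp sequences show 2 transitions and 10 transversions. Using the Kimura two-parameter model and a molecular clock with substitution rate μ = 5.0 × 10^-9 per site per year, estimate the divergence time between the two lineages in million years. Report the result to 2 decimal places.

3.19

P = 2/385 ≈ 0.005195 and Q = 10/385 ≈ 0.025974.
Under the Kimura two-parameter model, d = −½ ln(1 − 2P − Q) − ¼ ln(1 − 2Q).
1 − 2P − Q = 0.963636, giving −½ ln(0.963636) = 0.018521.
1 − 2Q = 0.948052, giving −¼ ln(0.948052) = 0.013336.
d = 0.018521 + 0.013336 = 0.031857.
Under a molecular clock d = 2μt, so t = d/(2μ) = 0.031857 / (2 × 5.0 × 10^-9) = 3.19 million years.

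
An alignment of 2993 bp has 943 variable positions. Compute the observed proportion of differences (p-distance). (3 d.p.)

0.315

p = 943/2993 = 0.315068… ≈ 0.315 (to 3 d.p.).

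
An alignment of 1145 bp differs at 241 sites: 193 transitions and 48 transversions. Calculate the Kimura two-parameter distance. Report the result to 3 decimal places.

P = 193/1145 ≈ 0.168559 and Q = 48/1145 ≈ 0.041921.
Under the Kimura two-parameter model, d = −½ ln(1 − 2P − Q) − ¼ ln(1 − 2Q).
1 − 2P − Q = 0.620961, giving −½ ln(0.620961) = 0.238244.
1 − 2Q = 0.916158, giving −¼ ln(0.916158) = 0.021892.
d = 0.238244 + 0.021892 = 0.260136.

0.260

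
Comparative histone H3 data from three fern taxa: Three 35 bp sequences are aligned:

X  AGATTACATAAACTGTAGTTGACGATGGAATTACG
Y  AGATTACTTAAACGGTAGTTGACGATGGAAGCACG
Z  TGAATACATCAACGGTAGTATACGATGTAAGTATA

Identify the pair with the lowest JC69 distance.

X and Y

X–Y: 4/35 differ, p = 0.114, d = 0.124.
X–Z: 10/35 differ, p = 0.286, d = 0.360.
Y–Z: 10/35 differ, p = 0.286, d = 0.360.
The smallest distance is between X and Y.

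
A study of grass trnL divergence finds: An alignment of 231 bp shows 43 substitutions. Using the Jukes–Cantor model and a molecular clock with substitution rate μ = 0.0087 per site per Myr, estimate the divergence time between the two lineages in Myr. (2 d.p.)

p = 43/231 ≈ 0.186147.
d = −(3/4) ln(1 − 4p/3) = −0.75 ln(1 − 0.248196) = −0.75 ln(0.751804)
  = −0.75 × (-0.285280) = 0.213960 substitutions/site.
Under a molecular clock d = 2μt, so t = d/(2μ) = 0.213960 / (2 × 0.0087) = 12.30 Myr.

12.30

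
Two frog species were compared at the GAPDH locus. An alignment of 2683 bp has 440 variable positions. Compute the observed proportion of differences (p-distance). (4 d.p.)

0.1640

p = 440/2683 = 0.163995… ≈ 0.1640 (to 4 d.p.).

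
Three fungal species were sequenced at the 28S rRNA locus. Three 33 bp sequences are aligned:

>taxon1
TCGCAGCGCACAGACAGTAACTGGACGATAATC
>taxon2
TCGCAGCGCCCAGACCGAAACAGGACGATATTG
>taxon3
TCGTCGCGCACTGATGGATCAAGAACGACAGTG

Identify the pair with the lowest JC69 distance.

taxon1 and taxon2

taxon1–taxon2: 6/33 differ, p = 0.182, d = 0.208.
taxon1–taxon3: 14/33 differ, p = 0.424, d = 0.625.
taxon2–taxon3: 12/33 differ, p = 0.364, d = 0.497.
The smallest distance is between taxon1 and taxon2.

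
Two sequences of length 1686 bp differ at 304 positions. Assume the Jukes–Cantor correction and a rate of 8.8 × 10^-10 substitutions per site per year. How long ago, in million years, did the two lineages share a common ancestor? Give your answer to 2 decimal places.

p = 304/1686 ≈ 0.180308.
d = −(3/4) ln(1 − 4p/3) = −0.75 ln(1 − 0.240411) = −0.75 ln(0.759589)
  = −0.75 × (-0.274978) = 0.206234 substitutions/site.
Under a molecular clock d = 2μt, so t = d/(2μ) = 0.206234 / (2 × 8.8 × 10^-10) = 117.18 million years.

117.18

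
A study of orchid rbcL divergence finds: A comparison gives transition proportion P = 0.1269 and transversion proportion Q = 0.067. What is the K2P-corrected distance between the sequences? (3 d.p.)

Under the Kimura two-parameter model, d = −½ ln(1 − 2P − Q) − ¼ ln(1 − 2Q).
1 − 2P − Q = 0.6792, giving −½ ln(0.6792) = 0.193420.
1 − 2Q = 0.866, giving −¼ ln(0.866) = 0.035968.
d = 0.193420 + 0.035968 = 0.229388.

0.229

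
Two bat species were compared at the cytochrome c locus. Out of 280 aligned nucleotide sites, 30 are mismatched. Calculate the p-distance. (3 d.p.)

0.107

p = 30/280 = 0.107142… ≈ 0.107 (to 3 d.p.).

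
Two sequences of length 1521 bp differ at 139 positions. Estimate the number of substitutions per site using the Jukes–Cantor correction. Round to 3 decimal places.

0.097

p = 139/1521 ≈ 0.091387.
d = −(3/4) ln(1 − 4p/3) = −0.75 ln(1 − 0.121849) = −0.75 ln(0.878151)
  = −0.75 × (-0.129937) = 0.097453 substitutions/site.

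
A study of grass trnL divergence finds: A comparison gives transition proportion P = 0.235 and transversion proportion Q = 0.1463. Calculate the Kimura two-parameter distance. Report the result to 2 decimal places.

0.57

Under the Kimura two-parameter model, d = −½ ln(1 − 2P − Q) − ¼ ln(1 − 2Q).
1 − 2P − Q = 0.3837, giving −½ ln(0.3837) = 0.478947.
1 − 2Q = 0.7074, giving −¼ ln(0.7074) = 0.086540.
d = 0.478947 + 0.086540 = 0.565487.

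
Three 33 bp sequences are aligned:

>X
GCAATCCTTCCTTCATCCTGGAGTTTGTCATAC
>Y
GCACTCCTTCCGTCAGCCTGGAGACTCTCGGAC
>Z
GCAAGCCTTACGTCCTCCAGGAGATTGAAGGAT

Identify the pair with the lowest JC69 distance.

X–Y: 8/33 differ, p = 0.242, d = 0.293.
X–Z: 11/33 differ, p = 0.333, d = 0.441.
Y–Z: 11/33 differ, p = 0.333, d = 0.441.
The smallest distance is between X and Y.

X and Y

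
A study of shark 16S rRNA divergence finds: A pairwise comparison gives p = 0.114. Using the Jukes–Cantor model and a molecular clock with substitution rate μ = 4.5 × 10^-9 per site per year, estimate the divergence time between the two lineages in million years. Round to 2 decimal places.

d = −(3/4) ln(1 − 4p/3) = −0.75 ln(1 − 0.152) = −0.75 ln(0.848)
  = −0.75 × (-0.164875) = 0.123656 substitutions/site.
Under a molecular clock d = 2μt, so t = d/(2μ) = 0.123656 / (2 × 4.5 × 10^-9) = 13.74 million years.

13.74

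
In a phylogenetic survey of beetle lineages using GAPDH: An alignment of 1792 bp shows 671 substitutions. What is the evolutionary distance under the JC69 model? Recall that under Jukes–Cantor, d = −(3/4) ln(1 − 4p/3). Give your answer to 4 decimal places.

0.5187

p = 671/1792 ≈ 0.374442.
d = −(3/4) ln(1 − 4p/3) = −0.75 ln(1 − 0.499256) = −0.75 ln(0.500744)
  = −0.75 × (-0.691660) = 0.518745 substitutions/site.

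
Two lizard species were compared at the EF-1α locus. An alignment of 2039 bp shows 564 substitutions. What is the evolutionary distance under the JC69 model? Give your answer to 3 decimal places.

0.345

p = 564/2039 ≈ 0.276606.
d = −(3/4) ln(1 − 4p/3) = −0.75 ln(1 − 0.368808) = −0.75 ln(0.631192)
  = −0.75 × (-0.460145) = 0.345109 substitutions/site.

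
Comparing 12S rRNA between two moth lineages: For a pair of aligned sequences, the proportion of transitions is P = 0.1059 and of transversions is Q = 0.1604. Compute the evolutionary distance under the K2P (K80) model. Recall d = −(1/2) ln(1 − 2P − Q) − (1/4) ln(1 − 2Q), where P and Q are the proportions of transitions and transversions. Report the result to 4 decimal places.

Under the Kimura two-parameter model, d = −½ ln(1 − 2P − Q) − ¼ ln(1 − 2Q).
1 − 2P − Q = 0.6278, giving −½ ln(0.6278) = 0.232767.
1 − 2Q = 0.6792, giving −¼ ln(0.6792) = 0.096710.
d = 0.232767 + 0.096710 = 0.329477.

0.3295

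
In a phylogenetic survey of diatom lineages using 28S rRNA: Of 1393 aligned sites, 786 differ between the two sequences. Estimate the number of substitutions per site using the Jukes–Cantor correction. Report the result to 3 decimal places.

p = 786/1393 ≈ 0.56425.
d = −(3/4) ln(1 − 4p/3) = −0.75 ln(1 − 0.752333) = −0.75 ln(0.247667)
  = −0.75 × (-1.395670) = 1.046753 substitutions/site.

1.047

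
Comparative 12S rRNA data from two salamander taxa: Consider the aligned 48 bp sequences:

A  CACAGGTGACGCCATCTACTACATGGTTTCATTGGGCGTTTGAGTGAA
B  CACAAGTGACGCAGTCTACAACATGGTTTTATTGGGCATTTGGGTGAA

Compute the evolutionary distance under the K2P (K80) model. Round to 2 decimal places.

0.17

Of 48 sites, 5 differences are transitions and 2 are transversions, so P = 5/48 ≈ 0.104167 and Q = 2/48 ≈ 0.041667.
Under the Kimura two-parameter model, d = −½ ln(1 − 2P − Q) − ¼ ln(1 − 2Q).
1 − 2P − Q = 0.749999, giving −½ ln(0.749999) = 0.143842.
1 − 2Q = 0.916666, giving −¼ ln(0.916666) = 0.021753.
d = 0.143842 + 0.021753 = 0.165595.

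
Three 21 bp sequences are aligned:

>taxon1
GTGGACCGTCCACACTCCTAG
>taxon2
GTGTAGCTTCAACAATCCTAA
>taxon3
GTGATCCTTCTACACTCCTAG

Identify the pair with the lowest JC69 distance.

taxon1 and taxon3

taxon1–taxon2: 6/21 differ, p = 0.286, d = 0.360.
taxon1–taxon3: 4/21 differ, p = 0.190, d = 0.220.
taxon2–taxon3: 6/21 differ, p = 0.286, d = 0.360.
The smallest distance is between taxon1 and taxon3.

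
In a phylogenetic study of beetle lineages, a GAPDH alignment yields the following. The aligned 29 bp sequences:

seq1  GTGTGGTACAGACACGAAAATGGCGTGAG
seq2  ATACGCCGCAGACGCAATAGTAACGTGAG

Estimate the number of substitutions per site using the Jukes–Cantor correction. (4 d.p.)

The sequences differ at 12 of 29 sites, so p = 12/29 ≈ 0.413793.
d = −(3/4) ln(1 − 4p/3) = −0.75 ln(1 − 0.551724) = −0.75 ln(0.448276)
  = −0.75 × (-0.802346) = 0.601760 substitutions/site.

0.6018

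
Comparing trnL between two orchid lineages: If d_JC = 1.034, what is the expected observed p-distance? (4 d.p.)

p = (3/4)(1 − e^(−4d/3)) = 0.75 × (1 − e^(-1.378667)) = 0.75 × (1 − 0.251914) = 0.561065.

0.5611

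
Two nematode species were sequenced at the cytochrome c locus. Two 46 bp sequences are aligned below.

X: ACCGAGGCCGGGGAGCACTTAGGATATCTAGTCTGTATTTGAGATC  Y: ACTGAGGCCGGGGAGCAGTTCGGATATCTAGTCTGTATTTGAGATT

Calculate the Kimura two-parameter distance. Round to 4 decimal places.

0.0926

Of 46 sites, 2 differences are transitions and 2 are transversions, so P = 2/46 ≈ 0.043478 and Q = 2/46 ≈ 0.043478.
Under the Kimura two-parameter model, d = −½ ln(1 − 2P − Q) − ¼ ln(1 − 2Q).
1 − 2P − Q = 0.869566, giving −½ ln(0.869566) = 0.069881.
1 − 2Q = 0.913044, giving −¼ ln(0.913044) = 0.022743.
d = 0.069881 + 0.022743 = 0.092624.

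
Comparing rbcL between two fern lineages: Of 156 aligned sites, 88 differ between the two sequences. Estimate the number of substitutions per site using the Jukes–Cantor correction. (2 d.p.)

1.05

p = 88/156 ≈ 0.564103.
d = −(3/4) ln(1 − 4p/3) = −0.75 ln(1 − 0.752137) = −0.75 ln(0.247863)
  = −0.75 × (-1.394879) = 1.046159 substitutions/site.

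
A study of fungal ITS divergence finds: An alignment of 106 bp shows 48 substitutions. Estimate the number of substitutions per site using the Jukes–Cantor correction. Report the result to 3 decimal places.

0.694

p = 48/106 ≈ 0.45283.
d = −(3/4) ln(1 − 4p/3) = −0.75 ln(1 − 0.603773) = −0.75 ln(0.396227)
  = −0.75 × (-0.925768) = 0.694326 substitutions/site.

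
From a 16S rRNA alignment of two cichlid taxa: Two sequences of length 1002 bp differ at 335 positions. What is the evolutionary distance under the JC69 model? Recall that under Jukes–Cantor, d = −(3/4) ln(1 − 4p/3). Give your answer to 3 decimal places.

0.443

p = 335/1002 ≈ 0.334331.
d = −(3/4) ln(1 − 4p/3) = −0.75 ln(1 − 0.445775) = −0.75 ln(0.554225)
  = −0.75 × (-0.590185) = 0.442639 substitutions/site.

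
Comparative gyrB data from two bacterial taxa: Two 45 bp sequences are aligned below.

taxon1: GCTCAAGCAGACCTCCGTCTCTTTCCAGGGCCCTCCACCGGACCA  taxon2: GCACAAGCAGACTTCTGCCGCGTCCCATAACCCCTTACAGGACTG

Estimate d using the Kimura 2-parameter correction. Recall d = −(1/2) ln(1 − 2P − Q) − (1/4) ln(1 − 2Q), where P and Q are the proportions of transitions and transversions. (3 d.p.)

Of 45 sites, 11 differences are transitions and 5 are transversions, so P = 11/45 ≈ 0.244444 and Q = 5/45 ≈ 0.111111.
Under the Kimura two-parameter model, d = −½ ln(1 − 2P − Q) − ¼ ln(1 − 2Q).
1 − 2P − Q = 0.400001, giving −½ ln(0.400001) = 0.458144.
1 − 2Q = 0.777778, giving −¼ ln(0.777778) = 0.062829.
d = 0.458144 + 0.062829 = 0.520973.

0.521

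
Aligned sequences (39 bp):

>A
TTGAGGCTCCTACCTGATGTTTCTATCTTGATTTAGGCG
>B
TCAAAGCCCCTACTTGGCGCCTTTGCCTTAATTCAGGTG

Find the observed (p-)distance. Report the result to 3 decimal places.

0.385

The sequences differ at 15 of 39 positions.
p = 15/39 = 0.384615… ≈ 0.385 (to 3 d.p.).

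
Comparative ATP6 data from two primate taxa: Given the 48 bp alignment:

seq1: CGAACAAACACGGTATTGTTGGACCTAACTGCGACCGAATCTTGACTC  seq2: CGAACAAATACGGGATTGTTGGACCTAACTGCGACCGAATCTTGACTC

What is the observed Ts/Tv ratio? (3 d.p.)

1.000

Transitions are A↔G and C↔T; transversions are all other mismatches.
Transitions: 1. Transversions: 1.
R = 1/1 = 1.000.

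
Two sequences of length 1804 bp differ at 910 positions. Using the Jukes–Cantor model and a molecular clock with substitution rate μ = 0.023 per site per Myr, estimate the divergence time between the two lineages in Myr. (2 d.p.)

p = 910/1804 ≈ 0.504435.
d = −(3/4) ln(1 − 4p/3) = −0.75 ln(1 − 0.67258) = −0.75 ln(0.32742)
  = −0.75 × (-1.116512) = 0.837384 substitutions/site.
Under a molecular clock d = 2μt, so t = d/(2μ) = 0.837384 / (2 × 0.023) = 18.20 Myr.

18.20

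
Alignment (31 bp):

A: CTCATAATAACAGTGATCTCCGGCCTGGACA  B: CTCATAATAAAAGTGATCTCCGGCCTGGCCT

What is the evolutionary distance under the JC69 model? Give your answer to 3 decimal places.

0.104

The sequences differ at 3 of 31 sites (11, 29, 31), so p = 3/31 ≈ 0.096774.
d = −(3/4) ln(1 − 4p/3) = −0.75 ln(1 − 0.129032) = −0.75 ln(0.870968)
  = −0.75 × (-0.138150) = 0.103613 substitutions/site.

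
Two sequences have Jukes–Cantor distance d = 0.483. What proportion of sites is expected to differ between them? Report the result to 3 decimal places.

0.356

p = (3/4)(1 − e^(−4d/3)) = 0.75 × (1 − e^(-0.644)) = 0.75 × (1 − 0.525187) = 0.356110.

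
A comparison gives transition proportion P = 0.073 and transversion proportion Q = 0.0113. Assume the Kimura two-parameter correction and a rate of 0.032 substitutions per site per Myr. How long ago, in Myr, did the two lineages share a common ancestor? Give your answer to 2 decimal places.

1.43

Under the Kimura two-parameter model, d = −½ ln(1 − 2P − Q) − ¼ ln(1 − 2Q).
1 − 2P − Q = 0.8427, giving −½ ln(0.8427) = 0.085572.
1 − 2Q = 0.9774, giving −¼ ln(0.9774) = 0.005715.
d = 0.085572 + 0.005715 = 0.091287.
Under a molecular clock d = 2μt, so t = d/(2μ) = 0.091287 / (2 × 0.032) = 1.43 Myr.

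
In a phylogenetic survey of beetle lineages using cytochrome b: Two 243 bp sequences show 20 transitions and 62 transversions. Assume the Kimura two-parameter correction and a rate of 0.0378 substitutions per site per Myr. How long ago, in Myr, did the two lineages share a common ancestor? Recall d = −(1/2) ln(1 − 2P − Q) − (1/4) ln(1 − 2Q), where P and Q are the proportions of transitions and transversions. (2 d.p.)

P = 20/243 ≈ 0.082305 and Q = 62/243 ≈ 0.255144.
Under the Kimura two-parameter model, d = −½ ln(1 − 2P − Q) − ¼ ln(1 − 2Q).
1 − 2P − Q = 0.580246, giving −½ ln(0.580246) = 0.272152.
1 − 2Q = 0.489712, giving −¼ ln(0.489712) = 0.178484.
d = 0.272152 + 0.178484 = 0.450636.
Under a molecular clock d = 2μt, so t = d/(2μ) = 0.450636 / (2 × 0.0378) = 5.96 Myr.

5.96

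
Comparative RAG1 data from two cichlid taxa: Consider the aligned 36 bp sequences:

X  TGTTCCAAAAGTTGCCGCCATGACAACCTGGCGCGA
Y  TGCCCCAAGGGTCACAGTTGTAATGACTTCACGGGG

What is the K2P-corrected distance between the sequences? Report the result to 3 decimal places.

Of 36 sites, 15 differences are transitions and 3 are transversions, so P = 15/36 ≈ 0.416667 and Q = 3/36 ≈ 0.083333.
Under the Kimura two-parameter model, d = −½ ln(1 − 2P − Q) − ¼ ln(1 − 2Q).
1 − 2P − Q = 0.083333, giving −½ ln(0.083333) = 1.242455.
1 − 2Q = 0.833334, giving −¼ ln(0.833334) = 0.045580.
d = 1.242455 + 0.045580 = 1.288035.

1.288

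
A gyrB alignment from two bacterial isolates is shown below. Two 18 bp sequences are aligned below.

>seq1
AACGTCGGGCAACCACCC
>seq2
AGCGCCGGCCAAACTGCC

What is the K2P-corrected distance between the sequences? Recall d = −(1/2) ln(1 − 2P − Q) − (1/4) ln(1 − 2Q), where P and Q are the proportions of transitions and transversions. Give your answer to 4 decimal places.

0.4408

Of 18 sites, 2 differences are transitions and 4 are transversions, so P = 2/18 ≈ 0.111111 and Q = 4/18 ≈ 0.222222.
Under the Kimura two-parameter model, d = −½ ln(1 − 2P − Q) − ¼ ln(1 − 2Q).
1 − 2P − Q = 0.555556, giving −½ ln(0.555556) = 0.293893.
1 − 2Q = 0.555556, giving −¼ ln(0.555556) = 0.146946.
d = 0.293893 + 0.146946 = 0.440839.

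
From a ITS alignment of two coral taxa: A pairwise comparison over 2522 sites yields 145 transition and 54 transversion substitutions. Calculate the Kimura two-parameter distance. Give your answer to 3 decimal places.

0.084

P = 145/2522 ≈ 0.057494 and Q = 54/2522 ≈ 0.021412.
Under the Kimura two-parameter model, d = −½ ln(1 − 2P − Q) − ¼ ln(1 − 2Q).
1 − 2P − Q = 0.8636, giving −½ ln(0.8636) = 0.073323.
1 − 2Q = 0.957176, giving −¼ ln(0.957176) = 0.010942.
d = 0.073323 + 0.010942 = 0.084265.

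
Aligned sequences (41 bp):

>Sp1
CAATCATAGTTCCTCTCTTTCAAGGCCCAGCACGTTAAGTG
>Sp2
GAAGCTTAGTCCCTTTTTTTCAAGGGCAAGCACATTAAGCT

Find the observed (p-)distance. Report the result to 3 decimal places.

0.268

The sequences differ at 11 of 41 positions.
p = 11/41 = 0.268292… ≈ 0.268 (to 3 d.p.).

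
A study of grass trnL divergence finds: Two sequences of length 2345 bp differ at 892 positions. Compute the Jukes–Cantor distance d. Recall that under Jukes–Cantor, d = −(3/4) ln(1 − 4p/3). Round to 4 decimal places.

p = 892/2345 ≈ 0.380384.
d = −(3/4) ln(1 − 4p/3) = −0.75 ln(1 − 0.507179) = −0.75 ln(0.492821)
  = −0.75 × (-0.707609) = 0.530707 substitutions/site.

0.5307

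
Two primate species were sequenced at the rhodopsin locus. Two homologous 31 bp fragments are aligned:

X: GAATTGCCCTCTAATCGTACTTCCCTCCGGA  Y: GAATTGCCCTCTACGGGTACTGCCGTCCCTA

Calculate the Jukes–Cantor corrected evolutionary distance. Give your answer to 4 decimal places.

0.2687

The sequences differ at 7 of 31 sites (14, 15, 16, 22, 25, 29, 30), so p = 7/31 ≈ 0.225806.
d = −(3/4) ln(1 − 4p/3) = −0.75 ln(1 − 0.301075) = −0.75 ln(0.698925)
  = −0.75 × (-0.358212) = 0.268659 substitutions/site.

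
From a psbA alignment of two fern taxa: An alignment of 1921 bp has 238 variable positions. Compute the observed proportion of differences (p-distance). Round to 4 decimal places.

p = 238/1921 = 0.123893… ≈ 0.1239 (to 4 d.p.).

0.1239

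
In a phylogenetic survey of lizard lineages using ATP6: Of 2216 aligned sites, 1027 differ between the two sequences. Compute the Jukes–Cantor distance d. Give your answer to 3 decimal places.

0.722

p = 1027/2216 ≈ 0.463448.
d = −(3/4) ln(1 − 4p/3) = −0.75 ln(1 − 0.617931) = −0.75 ln(0.382069)
  = −0.75 × (-0.962154) = 0.721616 substitutions/site.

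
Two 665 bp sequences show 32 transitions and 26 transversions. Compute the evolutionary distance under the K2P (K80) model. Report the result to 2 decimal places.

P = 32/665 ≈ 0.04812 and Q = 26/665 ≈ 0.039098.
Under the Kimura two-parameter model, d = −½ ln(1 − 2P − Q) − ¼ ln(1 − 2Q).
1 − 2P − Q = 0.864662, giving −½ ln(0.864662) = 0.072708.
1 − 2Q = 0.921804, giving −¼ ln(0.921804) = 0.020356.
d = 0.072708 + 0.020356 = 0.093064.

0.09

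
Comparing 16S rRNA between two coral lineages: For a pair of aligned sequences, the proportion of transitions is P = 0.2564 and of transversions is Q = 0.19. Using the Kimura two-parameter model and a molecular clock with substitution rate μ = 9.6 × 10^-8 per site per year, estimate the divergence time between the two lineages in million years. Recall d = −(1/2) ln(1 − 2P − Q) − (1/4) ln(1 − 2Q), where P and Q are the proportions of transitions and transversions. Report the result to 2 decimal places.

3.78

Under the Kimura two-parameter model, d = −½ ln(1 − 2P − Q) − ¼ ln(1 − 2Q).
1 − 2P − Q = 0.2972, giving −½ ln(0.2972) = 0.606675.
1 − 2Q = 0.62, giving −¼ ln(0.62) = 0.119509.
d = 0.606675 + 0.119509 = 0.726184.
Under a molecular clock d = 2μt, so t = d/(2μ) = 0.726184 / (2 × 9.6 × 10^-8) = 3.78 million years.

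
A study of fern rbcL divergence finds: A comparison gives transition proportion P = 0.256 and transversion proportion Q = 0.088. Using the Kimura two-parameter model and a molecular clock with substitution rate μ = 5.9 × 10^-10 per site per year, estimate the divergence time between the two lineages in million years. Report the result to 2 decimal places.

Under the Kimura two-parameter model, d = −½ ln(1 − 2P − Q) − ¼ ln(1 − 2Q).
1 − 2P − Q = 0.4, giving −½ ln(0.4) = 0.458145.
1 − 2Q = 0.824, giving −¼ ln(0.824) = 0.048396.
d = 0.458145 + 0.048396 = 0.506541.
Under a molecular clock d = 2μt, so t = d/(2μ) = 0.506541 / (2 × 5.9 × 10^-10) = 429.27 million years.

429.27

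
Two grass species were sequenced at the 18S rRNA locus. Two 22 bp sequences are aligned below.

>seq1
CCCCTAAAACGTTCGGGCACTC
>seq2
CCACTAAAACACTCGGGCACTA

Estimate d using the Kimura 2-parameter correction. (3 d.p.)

0.209

Of 22 sites, 2 differences are transitions and 2 are transversions, so P = 2/22 ≈ 0.090909 and Q = 2/22 ≈ 0.090909.
Under the Kimura two-parameter model, d = −½ ln(1 − 2P − Q) − ¼ ln(1 − 2Q).
1 − 2P − Q = 0.727273, giving −½ ln(0.727273) = 0.159227.
1 − 2Q = 0.818182, giving −¼ ln(0.818182) = 0.050168.
d = 0.159227 + 0.050168 = 0.209395.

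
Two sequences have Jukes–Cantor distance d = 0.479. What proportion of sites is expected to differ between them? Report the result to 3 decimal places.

p = (3/4)(1 − e^(−4d/3)) = 0.75 × (1 − e^(-0.638667)) = 0.75 × (1 − 0.527996) = 0.354003.

0.354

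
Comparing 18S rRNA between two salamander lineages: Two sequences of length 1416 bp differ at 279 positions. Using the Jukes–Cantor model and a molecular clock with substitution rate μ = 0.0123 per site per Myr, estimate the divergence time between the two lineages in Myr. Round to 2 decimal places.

p = 279/1416 ≈ 0.197034.
d = −(3/4) ln(1 − 4p/3) = −0.75 ln(1 − 0.262712) = −0.75 ln(0.737288)
  = −0.75 × (-0.304777) = 0.228583 substitutions/site.
Under a molecular clock d = 2μt, so t = d/(2μ) = 0.228583 / (2 × 0.0123) = 9.29 Myr.

9.29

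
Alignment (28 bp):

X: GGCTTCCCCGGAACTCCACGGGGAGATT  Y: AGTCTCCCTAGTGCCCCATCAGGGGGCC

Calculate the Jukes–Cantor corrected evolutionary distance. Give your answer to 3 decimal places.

0.940

The sequences differ at 15 of 28 sites, so p = 15/28 ≈ 0.535714.
d = −(3/4) ln(1 − 4p/3) = −0.75 ln(1 − 0.714285) = −0.75 ln(0.285715)
  = −0.75 × (-1.252760) = 0.939570 substitutions/site.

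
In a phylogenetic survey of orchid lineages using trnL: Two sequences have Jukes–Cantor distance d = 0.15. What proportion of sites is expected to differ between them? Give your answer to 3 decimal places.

p = (3/4)(1 − e^(−4d/3)) = 0.75 × (1 − e^(-0.2)) = 0.75 × (1 − 0.818731) = 0.135952.

0.136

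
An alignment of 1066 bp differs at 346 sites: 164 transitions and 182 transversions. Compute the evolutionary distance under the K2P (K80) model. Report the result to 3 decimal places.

P = 164/1066 ≈ 0.153846 and Q = 182/1066 ≈ 0.170732.
Under the Kimura two-parameter model, d = −½ ln(1 − 2P − Q) − ¼ ln(1 − 2Q).
1 − 2P − Q = 0.521576, giving −½ ln(0.521576) = 0.325450.
1 − 2Q = 0.658536, giving −¼ ln(0.658536) = 0.104434.
d = 0.325450 + 0.104434 = 0.429884.

0.430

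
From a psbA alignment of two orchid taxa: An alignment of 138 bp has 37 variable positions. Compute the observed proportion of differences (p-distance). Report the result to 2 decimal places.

p = 37/138 = 0.268115… ≈ 0.27 (to 2 d.p.).

0.27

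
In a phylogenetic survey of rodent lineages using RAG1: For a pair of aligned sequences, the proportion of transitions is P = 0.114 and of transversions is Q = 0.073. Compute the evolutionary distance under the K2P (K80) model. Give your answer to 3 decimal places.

Under the Kimura two-parameter model, d = −½ ln(1 − 2P − Q) − ¼ ln(1 − 2Q).
1 − 2P − Q = 0.699, giving −½ ln(0.699) = 0.179052.
1 − 2Q = 0.854, giving −¼ ln(0.854) = 0.039456.
d = 0.179052 + 0.039456 = 0.218508.

0.219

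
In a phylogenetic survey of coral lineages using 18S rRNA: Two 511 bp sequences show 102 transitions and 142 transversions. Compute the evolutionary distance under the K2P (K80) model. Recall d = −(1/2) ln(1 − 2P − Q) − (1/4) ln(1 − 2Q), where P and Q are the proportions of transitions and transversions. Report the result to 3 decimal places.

P = 102/511 ≈ 0.199609 and Q = 142/511 ≈ 0.277886.
Under the Kimura two-parameter model, d = −½ ln(1 − 2P − Q) − ¼ ln(1 − 2Q).
1 − 2P − Q = 0.322896, giving −½ ln(0.322896) = 0.565212.
1 − 2Q = 0.444228, giving −¼ ln(0.444228) = 0.202854.
d = 0.565212 + 0.202854 = 0.768066.

0.768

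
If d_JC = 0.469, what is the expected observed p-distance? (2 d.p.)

0.35

p = (3/4)(1 − e^(−4d/3)) = 0.75 × (1 − e^(-0.625333)) = 0.75 × (1 − 0.535083) = 0.348688.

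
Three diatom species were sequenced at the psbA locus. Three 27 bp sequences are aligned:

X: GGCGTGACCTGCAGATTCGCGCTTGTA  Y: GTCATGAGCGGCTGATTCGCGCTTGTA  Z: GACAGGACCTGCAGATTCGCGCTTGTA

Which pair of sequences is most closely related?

X–Y: 5/27 differ, p = 0.185, d = 0.213.
X–Z: 3/27 differ, p = 0.111, d = 0.120.
Y–Z: 5/27 differ, p = 0.185, d = 0.213.
The smallest distance is between X and Z.

X and Z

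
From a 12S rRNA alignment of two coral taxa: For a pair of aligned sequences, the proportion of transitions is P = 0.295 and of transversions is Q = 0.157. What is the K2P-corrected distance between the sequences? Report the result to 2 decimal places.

Under the Kimura two-parameter model, d = −½ ln(1 − 2P − Q) − ¼ ln(1 − 2Q).
1 − 2P − Q = 0.253, giving −½ ln(0.253) = 0.687183.
1 − 2Q = 0.686, giving −¼ ln(0.686) = 0.094219.
d = 0.687183 + 0.094219 = 0.781402.

0.78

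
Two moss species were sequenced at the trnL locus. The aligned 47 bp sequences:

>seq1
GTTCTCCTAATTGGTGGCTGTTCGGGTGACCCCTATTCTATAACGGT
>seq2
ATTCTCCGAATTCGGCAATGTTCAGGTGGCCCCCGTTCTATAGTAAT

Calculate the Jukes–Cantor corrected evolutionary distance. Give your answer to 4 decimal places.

The sequences differ at 15 of 47 sites, so p = 15/47 ≈ 0.319149.
d = −(3/4) ln(1 − 4p/3) = −0.75 ln(1 − 0.425532) = −0.75 ln(0.574468)
  = −0.75 × (-0.554311) = 0.415733 substitutions/site.

0.4157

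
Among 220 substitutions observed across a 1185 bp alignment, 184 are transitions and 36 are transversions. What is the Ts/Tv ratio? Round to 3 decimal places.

5.111

R = 184/36 = 5.111111… ≈ 5.111 (to 3 d.p.).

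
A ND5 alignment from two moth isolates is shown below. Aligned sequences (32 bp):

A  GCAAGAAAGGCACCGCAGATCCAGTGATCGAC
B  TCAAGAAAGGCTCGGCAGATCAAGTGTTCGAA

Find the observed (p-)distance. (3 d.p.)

The sequences differ at 6 of 32 positions (sites 1, 12, 14, 22, 27, 32).
p = 6/32 = 0.1875 ≈ 0.188 (to 3 d.p.).

0.188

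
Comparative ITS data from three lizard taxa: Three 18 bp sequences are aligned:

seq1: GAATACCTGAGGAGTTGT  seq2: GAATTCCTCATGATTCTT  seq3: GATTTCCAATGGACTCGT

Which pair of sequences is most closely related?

seq1–seq2: 6/18 differ, p = 0.333, d = 0.441.
seq1–seq3: 7/18 differ, p = 0.389, d = 0.548.
seq2–seq3: 7/18 differ, p = 0.389, d = 0.548.
The smallest distance is between seq1 and seq2.

seq1 and seq2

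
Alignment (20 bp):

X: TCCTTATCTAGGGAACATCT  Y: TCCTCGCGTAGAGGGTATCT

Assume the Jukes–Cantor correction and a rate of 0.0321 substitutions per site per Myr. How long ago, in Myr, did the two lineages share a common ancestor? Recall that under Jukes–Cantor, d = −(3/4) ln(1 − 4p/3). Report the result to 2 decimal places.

The sequences differ at 8 of 20 sites (5, 6, 7, 8, 12, 14, 15, 16), so p = 8/20 = 0.4.
d = −(3/4) ln(1 − 4p/3) = −0.75 ln(1 − 0.533333) = −0.75 ln(0.466667)
  = −0.75 × (-0.762139) = 0.571604 substitutions/site.
Under a molecular clock d = 2μt, so t = d/(2μ) = 0.571604 / (2 × 0.0321) = 8.90 Myr.

8.90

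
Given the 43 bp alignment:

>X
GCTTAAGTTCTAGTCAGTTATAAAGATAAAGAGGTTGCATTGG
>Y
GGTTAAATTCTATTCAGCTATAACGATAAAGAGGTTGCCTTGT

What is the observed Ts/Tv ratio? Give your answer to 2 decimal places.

0.40

Transitions are A↔G and C↔T; transversions are all other mismatches.
Transitions: 2. Transversions: 5.
R = 2/5 = 0.40.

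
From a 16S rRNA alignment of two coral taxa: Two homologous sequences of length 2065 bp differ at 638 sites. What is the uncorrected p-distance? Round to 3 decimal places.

p = 638/2065 = 0.308958… ≈ 0.309 (to 3 d.p.).

0.309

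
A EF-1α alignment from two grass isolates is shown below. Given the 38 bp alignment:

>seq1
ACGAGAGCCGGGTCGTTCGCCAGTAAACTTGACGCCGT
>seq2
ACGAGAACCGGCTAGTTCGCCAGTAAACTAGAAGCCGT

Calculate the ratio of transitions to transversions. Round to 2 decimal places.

0.25

Transitions are A↔G and C↔T; transversions are all other mismatches.
Transitions: 1. Transversions: 4.
R = 1/4 = 0.25.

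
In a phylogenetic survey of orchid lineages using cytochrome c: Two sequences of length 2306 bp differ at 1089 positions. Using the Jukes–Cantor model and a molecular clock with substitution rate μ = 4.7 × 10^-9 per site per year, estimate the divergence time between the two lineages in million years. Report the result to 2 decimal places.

p = 1089/2306 ≈ 0.472246.
d = −(3/4) ln(1 − 4p/3) = −0.75 ln(1 − 0.629661) = −0.75 ln(0.370339)
  = −0.75 × (-0.993336) = 0.745002 substitutions/site.
Under a molecular clock d = 2μt, so t = d/(2μ) = 0.745002 / (2 × 4.7 × 10^-9) = 79.26 million years.

79.26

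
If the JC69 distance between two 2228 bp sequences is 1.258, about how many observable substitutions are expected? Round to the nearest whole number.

1359

Invert JC69: p = (3/4)(1 − e^(−4d/3)) = 0.75 × (1 − e^(-1.677333)) = 0.75 × (1 − 0.186872) = 0.609846.
Expected differing sites = pL ≈ 0.609846 × 2228 = 1358.736888 ≈ 1359.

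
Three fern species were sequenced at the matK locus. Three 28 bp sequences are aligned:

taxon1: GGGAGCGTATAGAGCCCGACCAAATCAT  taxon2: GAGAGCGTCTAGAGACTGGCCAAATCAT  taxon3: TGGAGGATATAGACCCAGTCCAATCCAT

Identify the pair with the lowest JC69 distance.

taxon1–taxon2: 5/28 differ, p = 0.179, d = 0.204.
taxon1–taxon3: 8/28 differ, p = 0.286, d = 0.360.
taxon2–taxon3: 11/28 differ, p = 0.393, d = 0.556.
The smallest distance is between taxon1 and taxon2.

taxon1 and taxon2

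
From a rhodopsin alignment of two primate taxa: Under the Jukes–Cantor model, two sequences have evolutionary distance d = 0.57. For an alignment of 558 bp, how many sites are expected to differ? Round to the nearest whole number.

Invert JC69: p = (3/4)(1 − e^(−4d/3)) = 0.75 × (1 − e^(-0.76)) = 0.75 × (1 − 0.467666) = 0.399251.
Expected differing sites = pL ≈ 0.399251 × 558 = 222.782058 ≈ 223.

223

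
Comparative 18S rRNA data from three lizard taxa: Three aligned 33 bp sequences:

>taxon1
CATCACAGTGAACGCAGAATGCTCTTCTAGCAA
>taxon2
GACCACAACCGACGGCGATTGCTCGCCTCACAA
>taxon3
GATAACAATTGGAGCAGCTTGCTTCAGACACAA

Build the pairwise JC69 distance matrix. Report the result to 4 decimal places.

taxon1–taxon2: 13/33 sites differ → p ≈ 0.393939, d = −0.75 ln(1 − 0.525252) = 0.558728 ≈ 0.5587.
taxon1–taxon3: 16/33 sites differ → p ≈ 0.484848, d = −0.75 ln(1 − 0.646464) = 0.779827 ≈ 0.7798.
taxon2–taxon3: 14/33 sites differ → p ≈ 0.424242, d = −0.75 ln(1 − 0.565656) = 0.625439 ≈ 0.6254.

d(taxon1,taxon2) = 0.5587, d(taxon1,taxon3) = 0.7798, d(taxon2,taxon3) = 0.6254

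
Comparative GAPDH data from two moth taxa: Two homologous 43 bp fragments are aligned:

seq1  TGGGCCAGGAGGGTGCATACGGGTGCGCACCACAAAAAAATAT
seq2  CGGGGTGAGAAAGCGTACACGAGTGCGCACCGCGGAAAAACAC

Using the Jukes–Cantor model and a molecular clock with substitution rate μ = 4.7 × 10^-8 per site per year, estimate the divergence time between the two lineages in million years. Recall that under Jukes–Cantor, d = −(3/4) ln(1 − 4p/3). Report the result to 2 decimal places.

5.47

The sequences differ at 16 of 43 sites, so p = 16/43 ≈ 0.372093.
d = −(3/4) ln(1 − 4p/3) = −0.75 ln(1 − 0.496124) = −0.75 ln(0.503876)
  = −0.75 × (-0.685425) = 0.514069 substitutions/site.
Under a molecular clock d = 2μt, so t = d/(2μ) = 0.514069 / (2 × 4.7 × 10^-8) = 5.47 million years.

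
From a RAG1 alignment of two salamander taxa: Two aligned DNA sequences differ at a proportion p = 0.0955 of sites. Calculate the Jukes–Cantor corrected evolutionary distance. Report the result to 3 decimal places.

d = −(3/4) ln(1 − 4p/3) = −0.75 ln(1 − 0.127333) = −0.75 ln(0.872667)
  = −0.75 × (-0.136201) = 0.102151 substitutions/site.

0.102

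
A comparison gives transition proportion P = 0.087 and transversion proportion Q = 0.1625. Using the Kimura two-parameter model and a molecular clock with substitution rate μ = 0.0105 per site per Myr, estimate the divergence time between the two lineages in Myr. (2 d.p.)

Under the Kimura two-parameter model, d = −½ ln(1 − 2P − Q) − ¼ ln(1 − 2Q).
1 − 2P − Q = 0.6635, giving −½ ln(0.6635) = 0.205113.
1 − 2Q = 0.675, giving −¼ ln(0.675) = 0.098261.
d = 0.205113 + 0.098261 = 0.303374.
Under a molecular clock d = 2μt, so t = d/(2μ) = 0.303374 / (2 × 0.0105) = 14.45 Myr.

14.45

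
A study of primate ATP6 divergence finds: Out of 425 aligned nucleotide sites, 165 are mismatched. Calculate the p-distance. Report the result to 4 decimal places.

p = 165/425 = 0.388235… ≈ 0.3882 (to 4 d.p.).

0.3882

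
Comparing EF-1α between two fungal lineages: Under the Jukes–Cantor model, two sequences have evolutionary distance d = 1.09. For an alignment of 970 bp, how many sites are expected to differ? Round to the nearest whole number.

557

Invert JC69: p = (3/4)(1 − e^(−4d/3)) = 0.75 × (1 − e^(-1.453333)) = 0.75 × (1 − 0.233790) = 0.574658.
Expected differing sites = pL ≈ 0.574658 × 970 = 557.41826 ≈ 557.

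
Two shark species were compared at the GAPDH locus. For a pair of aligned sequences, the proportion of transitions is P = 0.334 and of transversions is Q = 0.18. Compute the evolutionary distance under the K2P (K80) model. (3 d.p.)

1.054

Under the Kimura two-parameter model, d = −½ ln(1 − 2P − Q) − ¼ ln(1 − 2Q).
1 − 2P − Q = 0.152, giving −½ ln(0.152) = 0.941937.
1 − 2Q = 0.64, giving −¼ ln(0.64) = 0.111572.
d = 0.941937 + 0.111572 = 1.053509.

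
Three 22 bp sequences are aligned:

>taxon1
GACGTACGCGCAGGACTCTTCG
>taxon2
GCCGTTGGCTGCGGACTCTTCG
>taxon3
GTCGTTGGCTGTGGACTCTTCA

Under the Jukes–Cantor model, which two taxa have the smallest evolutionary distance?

taxon1–taxon2: 6/22 differ, p = 0.273, d = 0.339.
taxon1–taxon3: 7/22 differ, p = 0.318, d = 0.414.
taxon2–taxon3: 3/22 differ, p = 0.136, d = 0.151.
The smallest distance is between taxon2 and taxon3.

taxon2 and taxon3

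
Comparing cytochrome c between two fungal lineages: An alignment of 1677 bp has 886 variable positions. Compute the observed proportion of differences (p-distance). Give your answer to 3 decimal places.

p = 886/1677 = 0.528324… ≈ 0.528 (to 3 d.p.).

0.528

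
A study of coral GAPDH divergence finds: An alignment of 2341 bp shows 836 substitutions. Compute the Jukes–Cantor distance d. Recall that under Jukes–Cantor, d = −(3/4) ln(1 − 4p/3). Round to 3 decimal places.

p = 836/2341 ≈ 0.357112.
d = −(3/4) ln(1 − 4p/3) = −0.75 ln(1 − 0.476149) = −0.75 ln(0.523851)
  = −0.75 × (-0.646548) = 0.484911 substitutions/site.

0.485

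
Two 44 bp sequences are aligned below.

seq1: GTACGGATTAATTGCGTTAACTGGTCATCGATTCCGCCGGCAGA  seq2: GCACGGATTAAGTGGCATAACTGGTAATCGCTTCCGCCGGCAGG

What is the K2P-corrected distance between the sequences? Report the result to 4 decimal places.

Of 44 sites, 2 differences are transitions and 6 are transversions, so P = 2/44 ≈ 0.045455 and Q = 6/44 ≈ 0.136364.
Under the Kimura two-parameter model, d = −½ ln(1 − 2P − Q) − ¼ ln(1 − 2Q).
1 − 2P − Q = 0.772726, giving −½ ln(0.772726) = 0.128915.
1 − 2Q = 0.727272, giving −¼ ln(0.727272) = 0.079614.
d = 0.128915 + 0.079614 = 0.208529.

0.2085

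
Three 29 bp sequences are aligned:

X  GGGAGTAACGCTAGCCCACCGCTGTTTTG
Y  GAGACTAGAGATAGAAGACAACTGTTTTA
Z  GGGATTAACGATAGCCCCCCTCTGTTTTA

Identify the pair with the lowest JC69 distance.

X and Z

X–Y: 11/29 differ, p = 0.379, d = 0.529.
X–Z: 5/29 differ, p = 0.172, d = 0.196.
Y–Z: 10/29 differ, p = 0.345, d = 0.462.
The smallest distance is between X and Z.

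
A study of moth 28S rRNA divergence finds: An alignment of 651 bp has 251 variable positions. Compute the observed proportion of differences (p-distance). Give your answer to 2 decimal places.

0.39

p = 251/651 = 0.385560… ≈ 0.39 (to 2 d.p.).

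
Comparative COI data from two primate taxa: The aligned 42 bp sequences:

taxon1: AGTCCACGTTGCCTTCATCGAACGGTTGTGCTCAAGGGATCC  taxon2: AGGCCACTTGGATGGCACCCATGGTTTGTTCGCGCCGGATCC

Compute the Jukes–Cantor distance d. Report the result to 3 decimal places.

0.582

The sequences differ at 17 of 42 sites, so p = 17/42 ≈ 0.404762.
d = −(3/4) ln(1 − 4p/3) = −0.75 ln(1 − 0.539683) = −0.75 ln(0.460317)
  = −0.75 × (-0.775840) = 0.581880 substitutions/site.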